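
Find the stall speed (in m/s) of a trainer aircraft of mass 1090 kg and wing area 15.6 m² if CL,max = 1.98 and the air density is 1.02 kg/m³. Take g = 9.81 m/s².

V_stall = 26.1 m/s

Weight W = mg = 1090 × 9.81 = 10690 N.
V_stall = √(2W/(ρ·S·CL,max)) = √(2 × 10690 / (1.02 × 15.6 × 1.98))
V_stall = √678.8 = 26.1 m/s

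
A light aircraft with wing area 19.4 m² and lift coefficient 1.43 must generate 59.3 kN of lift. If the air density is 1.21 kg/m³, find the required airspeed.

L = ½ρv²S·CL ⇒ v = √(2L/(ρ·S·CL))
v = √(2 × 59300 / (1.21 × 19.4 × 1.43)) = √3533 = 59.4 m/s

v = 59.4 m/s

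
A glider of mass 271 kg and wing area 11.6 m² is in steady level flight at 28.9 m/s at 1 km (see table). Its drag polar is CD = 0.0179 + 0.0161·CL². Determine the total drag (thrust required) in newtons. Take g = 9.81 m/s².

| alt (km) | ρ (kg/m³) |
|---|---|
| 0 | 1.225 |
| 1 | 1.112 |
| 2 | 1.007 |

At 1 km, from the table: ρ = 1.112 kg/m³.
In steady level flight, lift balances weight: W = mg = 271 × 9.81 = 2658.5 N.
q = ½ρv² = ½ × 1.112 × 28.9² = 464.4 Pa.
CL = W/(q·S) = 2658.5 / (464.4 × 11.6) = 0.4935.
CD = 0.0179 + 0.0161 × 0.4935² = 0.02182.
D = q·S·CD = 464.4 × 11.6 × 0.02182 = 117.5 N

D = 118 N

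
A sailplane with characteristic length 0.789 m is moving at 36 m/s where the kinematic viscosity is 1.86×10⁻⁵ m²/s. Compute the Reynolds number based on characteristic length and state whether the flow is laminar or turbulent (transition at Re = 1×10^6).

Re = v·c/ν = 36 × 0.789 / (1.86×10⁻⁵) = 1.53×10^6
Since 1.53×10^6 > 1×10^6, the flow is turbulent.

Re = 1.53×10^6 (turbulent)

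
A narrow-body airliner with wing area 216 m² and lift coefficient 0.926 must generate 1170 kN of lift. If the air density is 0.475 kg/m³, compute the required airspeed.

L = ½ρv²S·CL ⇒ v = √(2L/(ρ·S·CL))
v = √(2 × 1.17×10^6 / (0.475 × 216 × 0.926)) = √24630 = 157 m/s

v = 157 m/s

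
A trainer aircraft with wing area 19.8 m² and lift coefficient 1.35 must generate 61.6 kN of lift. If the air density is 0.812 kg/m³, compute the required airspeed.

L = ½ρv²S·CL ⇒ v = √(2L/(ρ·S·CL))
v = √(2 × 61600 / (0.812 × 19.8 × 1.35)) = √5676 = 75.3 m/s

v = 75.3 m/s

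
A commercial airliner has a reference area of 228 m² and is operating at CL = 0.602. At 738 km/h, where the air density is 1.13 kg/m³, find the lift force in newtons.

L = 3.26×10^6 N

Convert speed: v = 738 km/h ÷ 3.6 = 205 m/s.
Dynamic pressure q = ½ρv² = ½ × 1.13 × 205² = 23740 Pa.
L = q·S·CL = 23740 × 228 × 0.602 = 3.26×10^6 N ≈ 3260 kN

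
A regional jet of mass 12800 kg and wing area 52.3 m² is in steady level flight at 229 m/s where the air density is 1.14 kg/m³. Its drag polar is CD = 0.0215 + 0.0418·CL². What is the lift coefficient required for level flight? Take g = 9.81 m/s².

CL = 0.0803

Weight W = mg = 12800 × 9.81 = 1.2557×10^5 N; in level flight L = W.
Dynamic pressure q = 0.5 × 1.14 × 229² = 29890 Pa.
CL = W/(q·S) = 1.2557×10^5 / (29890 × 52.3) = 0.08032.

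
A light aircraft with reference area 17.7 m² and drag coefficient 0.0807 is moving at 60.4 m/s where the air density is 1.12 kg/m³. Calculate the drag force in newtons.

Dynamic pressure q = ½ρv² = ½ × 1.12 × 60.4² = 2043 Pa.
D = q·S·CD = 2043 × 17.7 × 0.0807 = 2920 N

D = 2920 N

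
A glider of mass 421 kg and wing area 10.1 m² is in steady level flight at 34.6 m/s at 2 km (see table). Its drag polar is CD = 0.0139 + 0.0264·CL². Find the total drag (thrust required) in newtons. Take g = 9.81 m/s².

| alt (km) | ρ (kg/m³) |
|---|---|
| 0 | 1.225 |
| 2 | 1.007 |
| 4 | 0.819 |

D = 159 N

At 2 km, from the table: ρ = 1.007 kg/m³.
Weight W = mg = 421 × 9.81 = 4130 N; in level flight L = W.
Dynamic pressure q = 0.5 × 1.007 × 34.6² = 602.8 Pa.
CL = W/(q·S) = 4130 / (602.8 × 10.1) = 0.6784.
CD = 0.0139 + 0.0264 × 0.6784² = 0.02605.
D = q·S·CD = 602.8 × 10.1 × 0.02605 = 158.6 N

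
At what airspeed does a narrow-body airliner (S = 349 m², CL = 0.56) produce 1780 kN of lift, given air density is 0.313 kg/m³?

L = ½ρv²S·CL ⇒ v = √(2L/(ρ·S·CL))
v = √(2 × 1.78×10^6 / (0.313 × 349 × 0.56)) = √58200 = 241 m/s

v = 241 m/s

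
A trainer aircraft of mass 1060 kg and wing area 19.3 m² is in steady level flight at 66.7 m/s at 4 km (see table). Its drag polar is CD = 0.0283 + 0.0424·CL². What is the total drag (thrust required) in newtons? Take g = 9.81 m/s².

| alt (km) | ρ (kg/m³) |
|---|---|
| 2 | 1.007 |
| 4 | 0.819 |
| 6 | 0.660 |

D = 1130 N

At 4 km, from the table: ρ = 0.819 kg/m³.
Weight W = mg = 1060 × 9.81 = 10399 N; in level flight L = W.
q = ½ρv² = ½ × 0.819 × 66.7² = 1822 Pa.
CL = 2W/(ρv²S) = 2×10399/(0.819×66.7²×19.3) = 0.2957.
CD = 0.0283 + 0.0424 × 0.2957² = 0.03201.
D = q·S·CD = 1822 × 19.3 × 0.03201 = 1125 N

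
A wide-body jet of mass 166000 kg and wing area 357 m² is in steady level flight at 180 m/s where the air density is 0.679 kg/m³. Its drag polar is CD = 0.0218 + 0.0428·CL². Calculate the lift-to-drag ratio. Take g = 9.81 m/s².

In steady level flight, lift balances weight: W = mg = 166000 × 9.81 = 1.6285×10^6 N.
Dynamic pressure q = 0.5 × 0.679 × 180² = 11000 Pa.
Required CL = L/(qS) = 1.6285×10^6/(11000·357) = 0.4147.
CD = 0.0218 + 0.0428 × 0.4147² = 0.02916.
L/D = CL/CD = 0.4147 / 0.02916 = 14.2

L/D = 14.2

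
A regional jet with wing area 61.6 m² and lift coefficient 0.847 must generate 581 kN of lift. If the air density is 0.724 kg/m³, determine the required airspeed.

L = ½ρv²S·CL ⇒ v = √(2L/(ρ·S·CL))
v = √(2 × 5.81×10^5 / (0.724 × 61.6 × 0.847)) = √30760 = 175 m/s

v = 175 m/s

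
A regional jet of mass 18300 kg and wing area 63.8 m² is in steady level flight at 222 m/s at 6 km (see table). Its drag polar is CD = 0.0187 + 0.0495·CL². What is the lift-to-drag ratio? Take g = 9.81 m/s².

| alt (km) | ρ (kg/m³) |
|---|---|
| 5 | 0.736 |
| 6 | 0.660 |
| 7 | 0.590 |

L/D = 8.57

At 6 km, from the table: ρ = 0.660 kg/m³.
Level flight ⇒ L = W = m·g = 18300 × 9.81 = 1.7952×10^5 N.
q = ½ρv² = ½ × 0.66 × 222² = 16260 Pa.
CL = W/(q·S) = 1.7952×10^5 / (16260 × 63.8) = 0.173.
CD = 0.0187 + 0.0495 × 0.173² = 0.02018.
L/D = CL/CD = 0.173 / 0.02018 = 8.57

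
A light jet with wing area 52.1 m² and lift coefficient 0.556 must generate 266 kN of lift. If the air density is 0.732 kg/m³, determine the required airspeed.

L = ½ρv²S·CL ⇒ v = √(2L/(ρ·S·CL))
v = √(2 × 2.66×10^5 / (0.732 × 52.1 × 0.556)) = √25090 = 158 m/s

v = 158 m/s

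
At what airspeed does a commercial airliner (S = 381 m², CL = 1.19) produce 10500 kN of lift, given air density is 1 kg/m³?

L = ½ρv²S·CL ⇒ v = √(2L/(ρ·S·CL))
v = √(2 × 1.05×10^7 / (1 × 381 × 1.19)) = √46320 = 215 m/s

v = 215 m/s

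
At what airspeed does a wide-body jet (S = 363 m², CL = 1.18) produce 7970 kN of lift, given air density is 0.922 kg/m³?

L = ½ρv²S·CL ⇒ v = √(2L/(ρ·S·CL))
v = √(2 × 7.97×10^6 / (0.922 × 363 × 1.18)) = √40360 = 201 m/s

v = 201 m/s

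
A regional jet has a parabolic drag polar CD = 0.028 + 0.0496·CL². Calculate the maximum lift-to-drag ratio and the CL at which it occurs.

(L/D)max = 13.4, at CL = 0.751

For CD = CD0 + K·CL², (L/D)max occurs at CL* = √(CD0/K) and equals 1/(2√(K·CD0)).
(L/D)max = 1/(2√(0.0496 × 0.028)) = 1/(2 × 0.03727) = 13.4
CL* = √(0.028/0.0496) = 0.751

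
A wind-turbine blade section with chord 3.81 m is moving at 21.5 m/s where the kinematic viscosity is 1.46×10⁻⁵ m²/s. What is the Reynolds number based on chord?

Re = 5.61×10^6

Re = v·c/ν = 21.5 × 3.81 / (1.46×10⁻⁵) = 5.61×10^6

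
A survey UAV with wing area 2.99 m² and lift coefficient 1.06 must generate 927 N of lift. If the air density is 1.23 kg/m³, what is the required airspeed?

v = 21.8 m/s

L = ½ρv²S·CL ⇒ v = √(2L/(ρ·S·CL))
v = √(2 × 927 / (1.23 × 2.99 × 1.06)) = √475.6 = 21.8 m/s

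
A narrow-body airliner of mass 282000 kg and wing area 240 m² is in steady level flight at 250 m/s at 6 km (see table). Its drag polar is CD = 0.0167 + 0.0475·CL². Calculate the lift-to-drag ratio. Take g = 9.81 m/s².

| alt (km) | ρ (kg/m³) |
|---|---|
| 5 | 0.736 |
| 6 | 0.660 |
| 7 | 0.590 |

At 6 km, from the table: ρ = 0.660 kg/m³.
In steady level flight, lift balances weight: W = mg = 282000 × 9.81 = 2.7664×10^6 N.
q = ½ρv² = ½ × 0.66 × 250² = 20620 Pa.
CL = W/(q·S) = 2.7664×10^6 / (20620 × 240) = 0.5589.
CD = 0.0167 + 0.0475 × 0.5589² = 0.03154.
L/D = CL/CD = 0.5589 / 0.03154 = 17.7

L/D = 17.7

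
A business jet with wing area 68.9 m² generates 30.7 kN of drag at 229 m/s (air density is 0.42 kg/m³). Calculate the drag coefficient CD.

CD = 0.0405

From D = ½ρv²S·CD, rearranging gives CD = 2D/(ρv²S).
CD = 2 × 30700 / (0.42 × 229² × 68.9) = 0.0405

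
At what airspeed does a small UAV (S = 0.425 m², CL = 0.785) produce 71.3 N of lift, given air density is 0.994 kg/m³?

v = 20.7 m/s

L = ½ρv²S·CL ⇒ v = √(2L/(ρ·S·CL))
v = √(2 × 71.3 / (0.994 × 0.425 × 0.785)) = √430 = 20.7 m/s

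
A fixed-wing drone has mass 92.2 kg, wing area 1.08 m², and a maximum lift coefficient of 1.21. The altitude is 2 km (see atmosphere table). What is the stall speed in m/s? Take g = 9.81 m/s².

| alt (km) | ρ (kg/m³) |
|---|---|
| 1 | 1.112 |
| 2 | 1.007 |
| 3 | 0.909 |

V_stall = 37.1 m/s

At 2 km, from the table: ρ = 1.007 kg/m³.
At stall, lift equals weight: L = W = m·g = 92.2 × 9.81 = 904.5 N.
From L = ½ρV²S·CL,max = W: V_stall = √(2W/(ρSCL,max)) = √(2·904.5/(1.007·1.08·1.21))
V_stall = √1375 = 37.1 m/s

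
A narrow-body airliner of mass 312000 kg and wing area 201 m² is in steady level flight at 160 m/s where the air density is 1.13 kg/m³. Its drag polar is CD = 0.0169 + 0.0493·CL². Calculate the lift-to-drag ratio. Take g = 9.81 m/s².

L/D = 14.7

Level flight ⇒ L = W = m·g = 312000 × 9.81 = 3.0607×10^6 N.
q = ½ρv² = ½ × 1.13 × 160² = 14460 Pa.
CL = 2W/(ρv²S) = 2×3.0607×10^6/(1.13×160²×201) = 1.053.
CD = 0.0169 + 0.0493 × 1.053² = 0.07154.
L/D = CL/CD = 1.053 / 0.07154 = 14.7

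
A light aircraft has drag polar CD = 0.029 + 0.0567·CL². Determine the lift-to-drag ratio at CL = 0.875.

CD = 0.029 + 0.0567 × 0.875² = 0.07241
L/D = CL/CD = 0.875 / 0.07241 = 12.1

L/D = 12.1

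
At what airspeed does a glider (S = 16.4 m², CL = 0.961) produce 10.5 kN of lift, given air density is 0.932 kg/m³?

v = 37.8 m/s

L = ½ρv²S·CL ⇒ v = √(2L/(ρ·S·CL))
v = √(2 × 10500 / (0.932 × 16.4 × 0.961)) = √1430 = 37.8 m/s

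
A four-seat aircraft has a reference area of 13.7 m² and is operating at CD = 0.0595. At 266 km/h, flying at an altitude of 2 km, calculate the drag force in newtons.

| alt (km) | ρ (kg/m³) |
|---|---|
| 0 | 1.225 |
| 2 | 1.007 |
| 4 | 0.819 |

D = 2240 N

At 2 km, from the table: ρ = 1.007 kg/m³.
Convert speed: v = 266 km/h ÷ 3.6 = 73.89 m/s.
Dynamic pressure q = ½ρv² = ½ × 1.007 × 73.89² = 2749 Pa.
D = q·S·CD = 2749 × 13.7 × 0.0595 = 2240 N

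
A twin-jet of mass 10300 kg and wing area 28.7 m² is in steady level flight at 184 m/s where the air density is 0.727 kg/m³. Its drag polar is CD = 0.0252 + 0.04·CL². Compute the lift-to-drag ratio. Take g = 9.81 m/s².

Weight W = mg = 10300 × 9.81 = 1.0104×10^5 N; in level flight L = W.
Dynamic pressure q = 0.5 × 0.727 × 184² = 12310 Pa.
CL = 2W/(ρv²S) = 2×1.0104×10^5/(0.727×184²×28.7) = 0.2861.
CD = 0.0252 + 0.04 × 0.2861² = 0.02847.
L/D = CL/CD = 0.2861 / 0.02847 = 10

L/D = 10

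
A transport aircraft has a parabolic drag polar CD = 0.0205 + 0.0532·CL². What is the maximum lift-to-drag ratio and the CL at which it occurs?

For CD = CD0 + K·CL², (L/D)max occurs at CL* = √(CD0/K) and equals 1/(2√(K·CD0)).
(L/D)max = 1/(2√(0.0532 × 0.0205)) = 1/(2 × 0.03302) = 15.1
CL* = √(0.0205/0.0532) = 0.621

(L/D)max = 15.1, at CL = 0.621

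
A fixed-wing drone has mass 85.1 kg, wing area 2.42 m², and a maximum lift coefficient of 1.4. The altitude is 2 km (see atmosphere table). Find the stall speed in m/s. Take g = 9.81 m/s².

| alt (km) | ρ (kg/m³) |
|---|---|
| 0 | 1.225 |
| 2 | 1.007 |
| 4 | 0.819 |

V_stall = 22.1 m/s

At 2 km, from the table: ρ = 1.007 kg/m³.
At stall, lift equals weight: L = W = m·g = 85.1 × 9.81 = 834.8 N.
From L = ½ρV²S·CL,max = W: V_stall = √(2W/(ρSCL,max)) = √(2·834.8/(1.007·2.42·1.4))
V_stall = √489.4 = 22.1 m/s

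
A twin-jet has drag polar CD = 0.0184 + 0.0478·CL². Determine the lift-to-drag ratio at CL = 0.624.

L/D = 16.9

CD = 0.0184 + 0.0478 × 0.624² = 0.03701
L/D = CL/CD = 0.624 / 0.03701 = 16.9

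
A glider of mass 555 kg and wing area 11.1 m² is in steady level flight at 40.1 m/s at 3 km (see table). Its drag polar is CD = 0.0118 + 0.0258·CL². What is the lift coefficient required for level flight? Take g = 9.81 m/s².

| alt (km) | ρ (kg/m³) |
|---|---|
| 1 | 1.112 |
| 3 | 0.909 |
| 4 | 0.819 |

CL = 0.671

At 3 km, from the table: ρ = 0.909 kg/m³.
Weight W = mg = 555 × 9.81 = 5444.6 N; in level flight L = W.
Dynamic pressure q = 0.5 × 0.909 × 40.1² = 730.8 Pa.
CL = 2W/(ρv²S) = 2×5444.6/(0.909×40.1²×11.1) = 0.6711.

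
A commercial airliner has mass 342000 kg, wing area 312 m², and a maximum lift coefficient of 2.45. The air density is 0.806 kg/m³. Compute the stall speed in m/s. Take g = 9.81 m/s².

V_stall = 104 m/s

At stall, lift equals weight: L = W = m·g = 342000 × 9.81 = 3.355×10^6 N.
From L = ½ρV²S·CL,max = W: V_stall = √(2W/(ρSCL,max)) = √(2·3.355×10^6/(0.806·312·2.45))
V_stall = √10890 = 104 m/s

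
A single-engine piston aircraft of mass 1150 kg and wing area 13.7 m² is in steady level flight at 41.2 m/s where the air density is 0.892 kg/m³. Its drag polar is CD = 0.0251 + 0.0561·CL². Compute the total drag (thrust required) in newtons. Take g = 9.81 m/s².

D = 949 N

Weight W = mg = 1150 × 9.81 = 11282 N; in level flight L = W.
Dynamic pressure q = 0.5 × 0.892 × 41.2² = 757.1 Pa.
Required CL = L/(qS) = 11282/(757.1·13.7) = 1.088.
CD = 0.0251 + 0.0561 × 1.088² = 0.09147.
D = q·S·CD = 757.1 × 13.7 × 0.09147 = 948.7 N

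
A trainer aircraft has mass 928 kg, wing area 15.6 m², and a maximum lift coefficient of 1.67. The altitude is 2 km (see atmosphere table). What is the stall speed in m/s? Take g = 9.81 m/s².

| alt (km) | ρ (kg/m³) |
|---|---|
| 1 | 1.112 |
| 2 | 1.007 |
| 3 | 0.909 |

At 2 km, from the table: ρ = 1.007 kg/m³.
At stall, lift equals weight: L = W = m·g = 928 × 9.81 = 9104 N.
V_stall = √(2W/(ρ·S·CL,max)) = √(2 × 9104 / (1.007 × 15.6 × 1.67))
V_stall = √694 = 26.3 m/s

V_stall = 26.3 m/s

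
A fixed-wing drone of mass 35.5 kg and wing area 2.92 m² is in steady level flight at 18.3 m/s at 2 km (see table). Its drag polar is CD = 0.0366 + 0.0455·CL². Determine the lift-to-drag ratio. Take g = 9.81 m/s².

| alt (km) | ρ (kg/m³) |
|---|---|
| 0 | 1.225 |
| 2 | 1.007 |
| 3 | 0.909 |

L/D = 11.9

At 2 km, from the table: ρ = 1.007 kg/m³.
In steady level flight, lift balances weight: W = mg = 35.5 × 9.81 = 348.25 N.
Dynamic pressure q = 0.5 × 1.007 × 18.3² = 168.6 Pa.
Required CL = L/(qS) = 348.25/(168.6·2.92) = 0.7073.
CD = 0.0366 + 0.0455 × 0.7073² = 0.05936.
L/D = CL/CD = 0.7073 / 0.05936 = 11.9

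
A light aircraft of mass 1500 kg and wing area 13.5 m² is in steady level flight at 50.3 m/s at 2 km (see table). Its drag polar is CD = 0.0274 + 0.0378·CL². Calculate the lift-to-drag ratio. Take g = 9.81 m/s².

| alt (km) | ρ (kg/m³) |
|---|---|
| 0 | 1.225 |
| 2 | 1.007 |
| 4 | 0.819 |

L/D = 15.5

At 2 km, from the table: ρ = 1.007 kg/m³.
In steady level flight, lift balances weight: W = mg = 1500 × 9.81 = 14715 N.
q = ½ρv² = ½ × 1.007 × 50.3² = 1274 Pa.
CL = 2W/(ρv²S) = 2×14715/(1.007×50.3²×13.5) = 0.8556.
CD = 0.0274 + 0.0378 × 0.8556² = 0.05507.
L/D = CL/CD = 0.8556 / 0.05507 = 15.5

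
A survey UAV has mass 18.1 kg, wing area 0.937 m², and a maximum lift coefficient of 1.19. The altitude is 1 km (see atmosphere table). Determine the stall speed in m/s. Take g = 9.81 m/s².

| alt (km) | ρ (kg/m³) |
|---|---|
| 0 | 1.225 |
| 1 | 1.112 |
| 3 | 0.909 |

V_stall = 16.9 m/s

At 1 km, from the table: ρ = 1.112 kg/m³.
At stall, lift equals weight: L = W = m·g = 18.1 × 9.81 = 177.6 N.
From L = ½ρV²S·CL,max = W: V_stall = √(2W/(ρSCL,max)) = √(2·177.6/(1.112·0.937·1.19))
V_stall = √286.4 = 16.9 m/s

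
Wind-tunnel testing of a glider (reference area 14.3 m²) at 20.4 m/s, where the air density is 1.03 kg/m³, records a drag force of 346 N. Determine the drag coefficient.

CD = 0.113

From D = ½ρv²S·CD, rearranging gives CD = 2D/(ρv²S).
CD = 2 × 346 / (1.03 × 20.4² × 14.3) = 0.113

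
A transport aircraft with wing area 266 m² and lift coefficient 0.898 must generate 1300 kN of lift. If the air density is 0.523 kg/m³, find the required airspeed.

L = ½ρv²S·CL ⇒ v = √(2L/(ρ·S·CL))
v = √(2 × 1.3×10^6 / (0.523 × 266 × 0.898)) = √20810 = 144 m/s

v = 144 m/s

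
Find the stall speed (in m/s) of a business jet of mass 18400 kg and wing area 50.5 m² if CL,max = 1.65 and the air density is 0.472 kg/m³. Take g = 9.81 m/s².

Weight W = mg = 18400 × 9.81 = 1.805×10^5 N.
V_stall = √(2W/(ρ·S·CL,max)) = √(2 × 1.805×10^5 / (0.472 × 50.5 × 1.65))
V_stall = √9179 = 95.8 m/s

V_stall = 95.8 m/s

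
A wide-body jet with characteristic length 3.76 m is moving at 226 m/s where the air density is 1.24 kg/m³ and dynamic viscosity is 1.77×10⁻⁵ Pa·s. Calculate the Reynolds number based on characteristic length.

Re = 5.95×10^7

Re = ρ·v·c/μ = 1.24 × 226 × 3.76 / (1.77×10⁻⁵) = 5.95×10^7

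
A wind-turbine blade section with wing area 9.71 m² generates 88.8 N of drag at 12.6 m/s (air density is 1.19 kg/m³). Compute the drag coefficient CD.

CD = 0.0968

From D = ½ρv²S·CD, rearranging gives CD = 2D/(ρv²S).
CD = 2 × 88.8 / (1.19 × 12.6² × 9.71) = 0.0968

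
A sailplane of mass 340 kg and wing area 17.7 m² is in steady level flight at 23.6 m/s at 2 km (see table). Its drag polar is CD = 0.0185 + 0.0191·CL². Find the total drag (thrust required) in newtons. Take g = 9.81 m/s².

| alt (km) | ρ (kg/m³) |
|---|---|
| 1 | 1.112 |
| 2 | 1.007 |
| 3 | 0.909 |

At 2 km, from the table: ρ = 1.007 kg/m³.
Level flight ⇒ L = W = m·g = 340 × 9.81 = 3335.4 N.
Dynamic pressure q = 0.5 × 1.007 × 23.6² = 280.4 Pa.
CL = W/(q·S) = 3335.4 / (280.4 × 17.7) = 0.672.
CD = 0.0185 + 0.0191 × 0.672² = 0.02712.
D = q·S·CD = 280.4 × 17.7 × 0.02712 = 134.6 N

D = 135 N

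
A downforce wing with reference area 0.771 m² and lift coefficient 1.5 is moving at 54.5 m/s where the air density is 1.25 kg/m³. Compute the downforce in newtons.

L = 2150 N

Dynamic pressure q = ½ρv² = ½ × 1.25 × 54.5² = 1856 Pa.
L = q·S·CL = 1856 × 0.771 × 1.5 = 2150 N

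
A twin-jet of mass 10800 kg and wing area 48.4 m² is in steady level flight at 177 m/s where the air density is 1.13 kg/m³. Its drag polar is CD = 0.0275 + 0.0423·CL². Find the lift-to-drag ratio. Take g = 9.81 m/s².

Weight W = mg = 10800 × 9.81 = 1.0595×10^5 N; in level flight L = W.
Dynamic pressure q = 0.5 × 1.13 × 177² = 17700 Pa.
CL = W/(q·S) = 1.0595×10^5 / (17700 × 48.4) = 0.1237.
CD = 0.0275 + 0.0423 × 0.1237² = 0.02815.
L/D = CL/CD = 0.1237 / 0.02815 = 4.39

L/D = 4.39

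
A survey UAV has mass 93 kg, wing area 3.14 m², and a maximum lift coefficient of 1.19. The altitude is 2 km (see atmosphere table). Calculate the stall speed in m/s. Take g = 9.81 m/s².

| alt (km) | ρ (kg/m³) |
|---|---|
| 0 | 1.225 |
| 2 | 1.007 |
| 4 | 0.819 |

At 2 km, from the table: ρ = 1.007 kg/m³.
Weight W = mg = 93 × 9.81 = 912.3 N.
From L = ½ρV²S·CL,max = W: V_stall = √(2W/(ρSCL,max)) = √(2·912.3/(1.007·3.14·1.19))
V_stall = √484.9 = 22 m/s

V_stall = 22 m/s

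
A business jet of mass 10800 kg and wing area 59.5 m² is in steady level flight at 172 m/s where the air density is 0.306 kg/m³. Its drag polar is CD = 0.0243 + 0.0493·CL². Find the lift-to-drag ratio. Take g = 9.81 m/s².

In steady level flight, lift balances weight: W = mg = 10800 × 9.81 = 1.0595×10^5 N.
Dynamic pressure q = 0.5 × 0.306 × 172² = 4526 Pa.
Required CL = L/(qS) = 1.0595×10^5/(4526·59.5) = 0.3934.
CD = 0.0243 + 0.0493 × 0.3934² = 0.03193.
L/D = CL/CD = 0.3934 / 0.03193 = 12.3

L/D = 12.3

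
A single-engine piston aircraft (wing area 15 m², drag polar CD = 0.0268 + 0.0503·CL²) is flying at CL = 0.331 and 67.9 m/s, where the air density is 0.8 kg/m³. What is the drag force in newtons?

CD = 0.0268 + 0.0503 × 0.331² = 0.03231
D = ½ρv²S·CD = ½ × 0.8 × 67.9² × 15 × 0.03231 = 894 N

D = 894 N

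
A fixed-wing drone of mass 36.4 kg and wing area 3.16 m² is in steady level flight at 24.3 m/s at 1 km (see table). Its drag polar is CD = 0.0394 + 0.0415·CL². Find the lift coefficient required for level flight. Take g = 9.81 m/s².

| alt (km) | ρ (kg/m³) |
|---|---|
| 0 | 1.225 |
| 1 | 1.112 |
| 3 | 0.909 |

CL = 0.344

At 1 km, from the table: ρ = 1.112 kg/m³.
Level flight ⇒ L = W = m·g = 36.4 × 9.81 = 357.08 N.
q = ½ρv² = ½ × 1.112 × 24.3² = 328.3 Pa.
CL = W/(q·S) = 357.08 / (328.3 × 3.16) = 0.3442.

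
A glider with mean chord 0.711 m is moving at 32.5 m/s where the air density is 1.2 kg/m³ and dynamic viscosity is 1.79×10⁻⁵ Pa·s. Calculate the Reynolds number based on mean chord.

Re = ρ·v·c/μ = 1.2 × 32.5 × 0.711 / (1.79×10⁻⁵) = 1.55×10^6

Re = 1.55×10^6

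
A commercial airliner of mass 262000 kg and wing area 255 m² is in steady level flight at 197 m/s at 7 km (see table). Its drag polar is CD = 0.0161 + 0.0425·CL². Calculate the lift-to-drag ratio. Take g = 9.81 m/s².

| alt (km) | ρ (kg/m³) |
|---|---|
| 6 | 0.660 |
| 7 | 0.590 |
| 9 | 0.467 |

At 7 km, from the table: ρ = 0.590 kg/m³.
Weight W = mg = 262000 × 9.81 = 2.5702×10^6 N; in level flight L = W.
q = ½ρv² = ½ × 0.59 × 197² = 11450 Pa.
Required CL = L/(qS) = 2.5702×10^6/(11450·255) = 0.8804.
CD = 0.0161 + 0.0425 × 0.8804² = 0.04904.
L/D = CL/CD = 0.8804 / 0.04904 = 18

L/D = 18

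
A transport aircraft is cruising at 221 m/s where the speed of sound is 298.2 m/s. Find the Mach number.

M = v/a = 221 / 298.2 = 0.741

M = 0.741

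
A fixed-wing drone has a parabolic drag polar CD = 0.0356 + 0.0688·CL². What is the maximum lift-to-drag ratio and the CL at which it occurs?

(L/D)max = 10.1, at CL = 0.719

For CD = CD0 + K·CL², (L/D)max occurs at CL* = √(CD0/K) and equals 1/(2√(K·CD0)).
(L/D)max = 1/(2√(0.0688 × 0.0356)) = 1/(2 × 0.04949) = 10.1
CL* = √(0.0356/0.0688) = 0.719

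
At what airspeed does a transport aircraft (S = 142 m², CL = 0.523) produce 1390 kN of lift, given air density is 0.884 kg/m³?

v = 206 m/s

L = ½ρv²S·CL ⇒ v = √(2L/(ρ·S·CL))
v = √(2 × 1.39×10^6 / (0.884 × 142 × 0.523)) = √42350 = 206 m/s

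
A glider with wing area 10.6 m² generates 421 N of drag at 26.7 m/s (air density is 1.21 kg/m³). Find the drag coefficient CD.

From D = ½ρv²S·CD, rearranging gives CD = 2D/(ρv²S).
CD = 2 × 421 / (1.21 × 26.7² × 10.6) = 0.0921

CD = 0.0921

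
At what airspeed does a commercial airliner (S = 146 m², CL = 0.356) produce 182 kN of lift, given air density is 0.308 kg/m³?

L = ½ρv²S·CL ⇒ v = √(2L/(ρ·S·CL))
v = √(2 × 1.82×10^5 / (0.308 × 146 × 0.356)) = √22740 = 151 m/s

v = 151 m/s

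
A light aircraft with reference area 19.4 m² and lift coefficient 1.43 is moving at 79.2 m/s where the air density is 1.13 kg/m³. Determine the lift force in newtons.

L = ½ρv²S·CL = ½ × 1.13 × 79.2² × 19.4 × 1.43 = 98300 N ≈ 98.3 kN

L = 98300 N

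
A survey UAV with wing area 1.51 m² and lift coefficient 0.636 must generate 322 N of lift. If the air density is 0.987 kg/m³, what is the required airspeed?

v = 26.1 m/s

L = ½ρv²S·CL ⇒ v = √(2L/(ρ·S·CL))
v = √(2 × 322 / (0.987 × 1.51 × 0.636)) = √679.4 = 26.1 m/s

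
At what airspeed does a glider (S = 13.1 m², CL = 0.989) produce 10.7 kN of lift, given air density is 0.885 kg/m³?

L = ½ρv²S·CL ⇒ v = √(2L/(ρ·S·CL))
v = √(2 × 10700 / (0.885 × 13.1 × 0.989)) = √1866 = 43.2 m/s

v = 43.2 m/s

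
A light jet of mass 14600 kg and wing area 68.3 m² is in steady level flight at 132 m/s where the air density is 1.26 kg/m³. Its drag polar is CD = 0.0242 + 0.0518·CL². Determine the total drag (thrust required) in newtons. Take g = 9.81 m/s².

Level flight ⇒ L = W = m·g = 14600 × 9.81 = 1.4323×10^5 N.
Dynamic pressure q = 0.5 × 1.26 × 132² = 10980 Pa.
CL = W/(q·S) = 1.4323×10^5 / (10980 × 68.3) = 0.191.
CD = 0.0242 + 0.0518 × 0.191² = 0.02609.
D = q·S·CD = 10980 × 68.3 × 0.02609 = 19560 N

D = 19600 N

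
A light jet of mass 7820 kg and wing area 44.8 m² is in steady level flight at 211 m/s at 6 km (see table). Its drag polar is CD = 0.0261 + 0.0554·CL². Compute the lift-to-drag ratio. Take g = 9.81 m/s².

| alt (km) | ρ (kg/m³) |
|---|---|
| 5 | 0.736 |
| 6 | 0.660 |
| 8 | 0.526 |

L/D = 4.34

At 6 km, from the table: ρ = 0.660 kg/m³.
In steady level flight, lift balances weight: W = mg = 7820 × 9.81 = 76714 N.
q = ½ρv² = ½ × 0.66 × 211² = 14690 Pa.
CL = W/(q·S) = 76714 / (14690 × 44.8) = 0.1166.
CD = 0.0261 + 0.0554 × 0.1166² = 0.02685.
L/D = CL/CD = 0.1166 / 0.02685 = 4.34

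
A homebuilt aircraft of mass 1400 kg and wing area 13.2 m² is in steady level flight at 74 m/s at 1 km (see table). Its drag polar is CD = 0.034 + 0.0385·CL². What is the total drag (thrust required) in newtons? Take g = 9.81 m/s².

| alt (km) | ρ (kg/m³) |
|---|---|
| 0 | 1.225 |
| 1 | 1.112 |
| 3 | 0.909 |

At 1 km, from the table: ρ = 1.112 kg/m³.
Weight W = mg = 1400 × 9.81 = 13734 N; in level flight L = W.
q = ½ρv² = ½ × 1.112 × 74² = 3045 Pa.
Required CL = L/(qS) = 13734/(3045·13.2) = 0.3417.
CD = 0.034 + 0.0385 × 0.3417² = 0.0385.
D = q·S·CD = 3045 × 13.2 × 0.0385 = 1547 N

D = 1550 N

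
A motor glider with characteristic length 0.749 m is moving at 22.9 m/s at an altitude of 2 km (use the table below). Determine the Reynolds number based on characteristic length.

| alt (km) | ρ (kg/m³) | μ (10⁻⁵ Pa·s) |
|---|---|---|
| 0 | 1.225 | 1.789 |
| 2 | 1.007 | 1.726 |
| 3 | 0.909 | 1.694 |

Re = 1×10^6

At 2 km, from the table: ρ = 1.007 kg/m³, μ = 1.726×10⁻⁵ Pa·s.
Re = ρ·v·c/μ = 1.007 × 22.9 × 0.749 / (1.726×10⁻⁵) = 1×10^6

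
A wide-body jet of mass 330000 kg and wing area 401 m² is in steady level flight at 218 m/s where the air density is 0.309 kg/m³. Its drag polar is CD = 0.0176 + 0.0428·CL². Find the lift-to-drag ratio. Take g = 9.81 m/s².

Level flight ⇒ L = W = m·g = 330000 × 9.81 = 3.2373×10^6 N.
q = ½ρv² = ½ × 0.309 × 218² = 7342 Pa.
CL = 2W/(ρv²S) = 2×3.2373×10^6/(0.309×218²×401) = 1.1.
CD = 0.0176 + 0.0428 × 1.1² = 0.06934.
L/D = CL/CD = 1.1 / 0.06934 = 15.9

L/D = 15.9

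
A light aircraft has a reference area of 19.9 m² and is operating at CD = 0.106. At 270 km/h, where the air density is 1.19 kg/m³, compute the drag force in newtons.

D = 7060 N

Convert speed: v = 270 km/h ÷ 3.6 = 75 m/s.
D = ½ρv²S·CD = ½ × 1.19 × 75² × 19.9 × 0.106 = 7060 N ≈ 7.06 kN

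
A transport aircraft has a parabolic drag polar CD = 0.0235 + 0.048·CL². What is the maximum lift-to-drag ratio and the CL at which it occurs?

(L/D)max = 14.9, at CL = 0.7

For CD = CD0 + K·CL², (L/D)max occurs at CL* = √(CD0/K) and equals 1/(2√(K·CD0)).
(L/D)max = 1/(2√(0.048 × 0.0235)) = 1/(2 × 0.03359) = 14.9
CL* = √(0.0235/0.048) = 0.7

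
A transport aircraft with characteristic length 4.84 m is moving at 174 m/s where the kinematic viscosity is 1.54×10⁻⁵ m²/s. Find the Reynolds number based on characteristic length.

Re = v·c/ν = 174 × 4.84 / (1.54×10⁻⁵) = 5.47×10^7

Re = 5.47×10^7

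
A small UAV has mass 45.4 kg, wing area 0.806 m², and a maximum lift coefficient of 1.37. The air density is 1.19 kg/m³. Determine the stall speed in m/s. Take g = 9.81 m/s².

At stall, lift equals weight: L = W = m·g = 45.4 × 9.81 = 445.4 N.
V_stall = √(2W/(ρ·S·CL,max)) = √(2 × 445.4 / (1.19 × 0.806 × 1.37))
V_stall = √677.9 = 26 m/s

V_stall = 26 m/s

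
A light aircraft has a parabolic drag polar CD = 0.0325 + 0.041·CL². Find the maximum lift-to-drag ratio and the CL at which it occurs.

(L/D)max = 13.7, at CL = 0.89

For CD = CD0 + K·CL², (L/D)max occurs at CL* = √(CD0/K) and equals 1/(2√(K·CD0)).
(L/D)max = 1/(2√(0.041 × 0.0325)) = 1/(2 × 0.0365) = 13.7
CL* = √(0.0325/0.041) = 0.89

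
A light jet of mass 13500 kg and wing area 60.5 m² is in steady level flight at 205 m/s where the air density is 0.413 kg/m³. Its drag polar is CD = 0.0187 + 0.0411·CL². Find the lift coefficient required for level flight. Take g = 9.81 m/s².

Weight W = mg = 13500 × 9.81 = 1.3244×10^5 N; in level flight L = W.
Dynamic pressure q = 0.5 × 0.413 × 205² = 8678 Pa.
CL = 2W/(ρv²S) = 2×1.3244×10^5/(0.413×205²×60.5) = 0.2522.

CL = 0.252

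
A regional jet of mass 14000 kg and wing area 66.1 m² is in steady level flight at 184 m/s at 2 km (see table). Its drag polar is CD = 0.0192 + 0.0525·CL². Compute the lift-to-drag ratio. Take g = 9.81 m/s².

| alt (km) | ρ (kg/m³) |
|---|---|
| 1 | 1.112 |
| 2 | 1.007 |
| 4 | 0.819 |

L/D = 6.1

At 2 km, from the table: ρ = 1.007 kg/m³.
In steady level flight, lift balances weight: W = mg = 14000 × 9.81 = 1.3734×10^5 N.
Dynamic pressure q = 0.5 × 1.007 × 184² = 17050 Pa.
Required CL = L/(qS) = 1.3734×10^5/(17050·66.1) = 0.1219.
CD = 0.0192 + 0.0525 × 0.1219² = 0.01998.
L/D = CL/CD = 0.1219 / 0.01998 = 6.1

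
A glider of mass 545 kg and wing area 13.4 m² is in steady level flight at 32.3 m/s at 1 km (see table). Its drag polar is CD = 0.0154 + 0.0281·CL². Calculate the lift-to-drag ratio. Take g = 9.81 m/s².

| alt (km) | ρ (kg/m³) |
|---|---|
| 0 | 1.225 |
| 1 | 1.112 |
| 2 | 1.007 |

L/D = 24

At 1 km, from the table: ρ = 1.112 kg/m³.
Level flight ⇒ L = W = m·g = 545 × 9.81 = 5346.4 N.
q = ½ρv² = ½ × 1.112 × 32.3² = 580.1 Pa.
CL = 2W/(ρv²S) = 2×5346.4/(1.112×32.3²×13.4) = 0.6878.
CD = 0.0154 + 0.0281 × 0.6878² = 0.02869.
L/D = CL/CD = 0.6878 / 0.02869 = 24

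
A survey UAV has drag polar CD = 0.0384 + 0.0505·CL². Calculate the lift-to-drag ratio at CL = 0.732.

L/D = 11.2

CD = 0.0384 + 0.0505 × 0.732² = 0.06546
L/D = CL/CD = 0.732 / 0.06546 = 11.2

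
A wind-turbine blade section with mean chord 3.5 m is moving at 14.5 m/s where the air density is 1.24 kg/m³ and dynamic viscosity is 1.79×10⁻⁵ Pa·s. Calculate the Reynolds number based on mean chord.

Re = ρ·v·c/μ = 1.24 × 14.5 × 3.5 / (1.79×10⁻⁵) = 3.52×10^6

Re = 3.52×10^6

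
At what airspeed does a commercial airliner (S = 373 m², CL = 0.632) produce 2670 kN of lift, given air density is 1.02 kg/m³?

v = 149 m/s

L = ½ρv²S·CL ⇒ v = √(2L/(ρ·S·CL))
v = √(2 × 2.67×10^6 / (1.02 × 373 × 0.632)) = √22210 = 149 m/s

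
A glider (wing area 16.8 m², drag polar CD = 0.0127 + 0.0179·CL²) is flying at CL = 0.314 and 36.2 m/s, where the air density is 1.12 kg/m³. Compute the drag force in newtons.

D = 178 N

CD = 0.0127 + 0.0179 × 0.314² = 0.01446
D = ½ρv²S·CD = ½ × 1.12 × 36.2² × 16.8 × 0.01446 = 178 N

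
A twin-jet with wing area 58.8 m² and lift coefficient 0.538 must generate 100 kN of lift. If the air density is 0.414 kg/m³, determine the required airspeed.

v = 124 m/s

L = ½ρv²S·CL ⇒ v = √(2L/(ρ·S·CL))
v = √(2 × 1×10^5 / (0.414 × 58.8 × 0.538)) = √15270 = 124 m/s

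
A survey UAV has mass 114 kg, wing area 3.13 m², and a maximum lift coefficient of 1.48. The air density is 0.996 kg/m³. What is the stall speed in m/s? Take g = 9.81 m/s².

Weight W = mg = 114 × 9.81 = 1118 N.
From L = ½ρV²S·CL,max = W: V_stall = √(2W/(ρSCL,max)) = √(2·1118/(0.996·3.13·1.48))
V_stall = √484.8 = 22 m/s

V_stall = 22 m/s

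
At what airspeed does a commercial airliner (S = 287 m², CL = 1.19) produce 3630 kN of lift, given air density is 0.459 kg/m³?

L = ½ρv²S·CL ⇒ v = √(2L/(ρ·S·CL))
v = √(2 × 3.63×10^6 / (0.459 × 287 × 1.19)) = √46310 = 215 m/s

v = 215 m/s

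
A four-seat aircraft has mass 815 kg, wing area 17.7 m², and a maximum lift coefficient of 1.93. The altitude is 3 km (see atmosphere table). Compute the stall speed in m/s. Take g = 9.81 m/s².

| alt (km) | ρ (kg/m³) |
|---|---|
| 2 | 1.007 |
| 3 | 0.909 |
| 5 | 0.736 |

V_stall = 22.7 m/s

At 3 km, from the table: ρ = 0.909 kg/m³.
Weight W = mg = 815 × 9.81 = 7995 N.
V_stall = √(2W/(ρ·S·CL,max)) = √(2 × 7995 / (0.909 × 17.7 × 1.93))
V_stall = √514.9 = 22.7 m/s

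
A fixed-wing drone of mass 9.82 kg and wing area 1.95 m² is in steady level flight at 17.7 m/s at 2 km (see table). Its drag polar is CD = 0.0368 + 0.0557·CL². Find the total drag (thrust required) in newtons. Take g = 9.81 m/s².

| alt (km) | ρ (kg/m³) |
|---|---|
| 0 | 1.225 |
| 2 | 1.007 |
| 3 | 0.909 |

D = 13 N

At 2 km, from the table: ρ = 1.007 kg/m³.
Level flight ⇒ L = W = m·g = 9.82 × 9.81 = 96.334 N.
Dynamic pressure q = 0.5 × 1.007 × 17.7² = 157.7 Pa.
Required CL = L/(qS) = 96.334/(157.7·1.95) = 0.3132.
CD = 0.0368 + 0.0557 × 0.3132² = 0.04226.
D = q·S·CD = 157.7 × 1.95 × 0.04226 = 13 N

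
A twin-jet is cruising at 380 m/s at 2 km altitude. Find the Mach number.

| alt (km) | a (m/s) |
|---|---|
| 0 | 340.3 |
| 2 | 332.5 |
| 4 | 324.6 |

M = 1.14

At 2 km, from the table: a = 332.5 m/s.
M = v/a = 380 / 332.5 = 1.14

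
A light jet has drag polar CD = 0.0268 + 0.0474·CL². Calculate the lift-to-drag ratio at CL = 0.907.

L/D = 13.8

CD = 0.0268 + 0.0474 × 0.907² = 0.06579
L/D = CL/CD = 0.907 / 0.06579 = 13.8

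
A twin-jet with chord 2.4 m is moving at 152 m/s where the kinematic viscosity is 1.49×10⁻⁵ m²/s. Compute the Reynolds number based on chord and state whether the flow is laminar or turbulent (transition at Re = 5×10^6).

Re = v·c/ν = 152 × 2.4 / (1.49×10⁻⁵) = 2.45×10^7
Since 2.45×10^7 > 5×10^6, the flow is turbulent.

Re = 2.45×10^7 (turbulent)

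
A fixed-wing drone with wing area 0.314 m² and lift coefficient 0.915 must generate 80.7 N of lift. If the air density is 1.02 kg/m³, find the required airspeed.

L = ½ρv²S·CL ⇒ v = √(2L/(ρ·S·CL))
v = √(2 × 80.7 / (1.02 × 0.314 × 0.915)) = √550.7 = 23.5 m/s

v = 23.5 m/s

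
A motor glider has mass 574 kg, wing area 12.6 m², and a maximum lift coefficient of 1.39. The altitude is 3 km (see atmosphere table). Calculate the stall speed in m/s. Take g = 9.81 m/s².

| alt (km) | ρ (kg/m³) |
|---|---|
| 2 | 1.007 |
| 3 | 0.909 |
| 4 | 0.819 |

At 3 km, from the table: ρ = 0.909 kg/m³.
Stall occurs when L = W at CL,max. W = mg = 574 × 9.81 = 5631 N.
V_stall = √(2W/(ρ·S·CL,max)) = √(2 × 5631 / (0.909 × 12.6 × 1.39))
V_stall = √707.4 = 26.6 m/s

V_stall = 26.6 m/s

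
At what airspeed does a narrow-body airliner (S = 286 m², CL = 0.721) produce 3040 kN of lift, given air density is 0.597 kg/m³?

v = 222 m/s

L = ½ρv²S·CL ⇒ v = √(2L/(ρ·S·CL))
v = √(2 × 3.04×10^6 / (0.597 × 286 × 0.721)) = √49390 = 222 m/s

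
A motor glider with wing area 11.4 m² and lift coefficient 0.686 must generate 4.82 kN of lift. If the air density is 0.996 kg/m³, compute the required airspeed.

v = 35.2 m/s

L = ½ρv²S·CL ⇒ v = √(2L/(ρ·S·CL))
v = √(2 × 4820 / (0.996 × 11.4 × 0.686)) = √1238 = 35.2 m/s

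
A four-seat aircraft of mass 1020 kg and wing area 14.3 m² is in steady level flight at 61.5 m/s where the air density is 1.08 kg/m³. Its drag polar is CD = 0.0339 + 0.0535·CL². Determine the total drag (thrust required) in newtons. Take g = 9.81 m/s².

D = 1170 N

Level flight ⇒ L = W = m·g = 1020 × 9.81 = 10006 N.
Dynamic pressure q = 0.5 × 1.08 × 61.5² = 2042 Pa.
CL = 2W/(ρv²S) = 2×10006/(1.08×61.5²×14.3) = 0.3426.
CD = 0.0339 + 0.0535 × 0.3426² = 0.04018.
D = q·S·CD = 2042 × 14.3 × 0.04018 = 1174 N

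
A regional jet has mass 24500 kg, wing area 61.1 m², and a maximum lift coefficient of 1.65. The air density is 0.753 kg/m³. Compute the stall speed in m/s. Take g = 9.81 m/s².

Weight W = mg = 24500 × 9.81 = 2.403×10^5 N.
V_stall = √(2W/(ρ·S·CL,max)) = √(2 × 2.403×10^5 / (0.753 × 61.1 × 1.65))
V_stall = √6332 = 79.6 m/s

V_stall = 79.6 m/s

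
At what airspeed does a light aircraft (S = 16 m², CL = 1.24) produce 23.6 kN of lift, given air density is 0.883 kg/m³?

v = 51.9 m/s

L = ½ρv²S·CL ⇒ v = √(2L/(ρ·S·CL))
v = √(2 × 23600 / (0.883 × 16 × 1.24)) = √2694 = 51.9 m/s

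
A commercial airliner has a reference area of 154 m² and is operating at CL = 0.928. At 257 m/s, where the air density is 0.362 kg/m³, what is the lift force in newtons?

L = 1.71×10^6 N

L = ½ρv²S·CL = ½ × 0.362 × 257² × 154 × 0.928 = 1.71×10^6 N ≈ 1710 kN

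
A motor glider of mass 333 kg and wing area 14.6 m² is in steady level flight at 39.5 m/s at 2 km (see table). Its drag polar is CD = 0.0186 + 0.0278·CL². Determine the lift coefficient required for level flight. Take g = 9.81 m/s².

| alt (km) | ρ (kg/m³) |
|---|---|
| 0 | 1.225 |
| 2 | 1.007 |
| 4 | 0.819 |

CL = 0.285

At 2 km, from the table: ρ = 1.007 kg/m³.
Level flight ⇒ L = W = m·g = 333 × 9.81 = 3266.7 N.
q = ½ρv² = ½ × 1.007 × 39.5² = 785.6 Pa.
CL = W/(q·S) = 3266.7 / (785.6 × 14.6) = 0.2848.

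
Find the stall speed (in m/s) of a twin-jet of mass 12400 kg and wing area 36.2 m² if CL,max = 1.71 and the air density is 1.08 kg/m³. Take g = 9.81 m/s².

Weight W = mg = 12400 × 9.81 = 1.216×10^5 N.
V_stall = √(2W/(ρ·S·CL,max)) = √(2 × 1.216×10^5 / (1.08 × 36.2 × 1.71))
V_stall = √3639 = 60.3 m/s

V_stall = 60.3 m/s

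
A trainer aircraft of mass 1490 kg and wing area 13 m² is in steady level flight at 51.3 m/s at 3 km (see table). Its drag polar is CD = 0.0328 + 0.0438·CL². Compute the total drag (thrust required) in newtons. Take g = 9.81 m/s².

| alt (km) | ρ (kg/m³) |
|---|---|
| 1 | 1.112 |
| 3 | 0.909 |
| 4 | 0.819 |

D = 1110 N

At 3 km, from the table: ρ = 0.909 kg/m³.
Level flight ⇒ L = W = m·g = 1490 × 9.81 = 14617 N.
Dynamic pressure q = 0.5 × 0.909 × 51.3² = 1196 Pa.
CL = W/(q·S) = 14617 / (1196 × 13) = 0.94.
CD = 0.0328 + 0.0438 × 0.94² = 0.0715.
D = q·S·CD = 1196 × 13 × 0.0715 = 1112 N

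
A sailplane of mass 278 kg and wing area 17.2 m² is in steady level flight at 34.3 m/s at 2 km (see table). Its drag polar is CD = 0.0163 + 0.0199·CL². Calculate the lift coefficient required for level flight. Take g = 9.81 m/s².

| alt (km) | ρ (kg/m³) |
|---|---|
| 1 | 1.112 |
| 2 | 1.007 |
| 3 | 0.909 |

CL = 0.268

At 2 km, from the table: ρ = 1.007 kg/m³.
Weight W = mg = 278 × 9.81 = 2727.2 N; in level flight L = W.
q = ½ρv² = ½ × 1.007 × 34.3² = 592.4 Pa.
CL = 2W/(ρv²S) = 2×2727.2/(1.007×34.3²×17.2) = 0.2677.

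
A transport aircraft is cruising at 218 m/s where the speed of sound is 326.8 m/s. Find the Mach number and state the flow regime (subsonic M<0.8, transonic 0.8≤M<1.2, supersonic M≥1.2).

M = 0.667 (subsonic)

M = v/a = 218 / 326.8 = 0.667
M = 0.667 → subsonic.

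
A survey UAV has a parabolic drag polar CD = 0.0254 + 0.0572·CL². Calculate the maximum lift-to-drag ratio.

(L/D)max = 13.1

For CD = CD0 + K·CL², (L/D)max occurs at CL* = √(CD0/K) and equals 1/(2√(K·CD0)).
(L/D)max = 1/(2√(0.0572 × 0.0254)) = 1/(2 × 0.03812) = 13.1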